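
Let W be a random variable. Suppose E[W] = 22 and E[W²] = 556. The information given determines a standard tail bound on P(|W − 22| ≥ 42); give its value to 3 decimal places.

0.041

The first two moments determine the variance, so Chebyshev's inequality is the sharpest standard bound available.
Var(W) = E[W²] − (E[W])² = 556 − 484 = 72.
Chebyshev's inequality: P(|W − μ| ≥ t) ≤ Var(W)/t² = 72/1764 = 0.0408.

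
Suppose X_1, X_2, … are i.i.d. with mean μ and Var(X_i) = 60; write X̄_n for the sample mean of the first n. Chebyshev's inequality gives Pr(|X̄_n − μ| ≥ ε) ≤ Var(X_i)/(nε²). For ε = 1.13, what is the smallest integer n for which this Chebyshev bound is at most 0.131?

359

Require 60/(n·1.13²) ≤ 0.131, i.e. n ≥ 60/(0.131·1.13²) = 358.693.
The smallest integer n is 359.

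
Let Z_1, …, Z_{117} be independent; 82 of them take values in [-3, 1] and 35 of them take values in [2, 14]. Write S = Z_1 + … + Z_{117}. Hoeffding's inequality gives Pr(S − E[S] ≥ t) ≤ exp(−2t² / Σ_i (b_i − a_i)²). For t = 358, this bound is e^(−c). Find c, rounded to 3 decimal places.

Σ(b_i − a_i)² = 82·4² + 35·12² = 6352.
c = 2t² / 6352 = 2·358² / 6352 = 40.3539.

40.354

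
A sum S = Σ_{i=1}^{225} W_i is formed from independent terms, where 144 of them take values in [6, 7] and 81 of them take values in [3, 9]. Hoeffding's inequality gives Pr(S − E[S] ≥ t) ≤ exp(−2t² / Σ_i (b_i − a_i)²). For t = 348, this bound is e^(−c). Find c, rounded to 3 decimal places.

79.153

Σ(b_i − a_i)² = 144·1² + 81·6² = 3060.
c = 2t² / 3060 = 2·348² / 3060 = 79.1529.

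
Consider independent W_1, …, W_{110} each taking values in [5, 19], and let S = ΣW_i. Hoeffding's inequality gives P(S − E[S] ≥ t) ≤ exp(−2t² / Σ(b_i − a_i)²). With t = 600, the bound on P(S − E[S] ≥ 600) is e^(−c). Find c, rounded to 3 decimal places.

Σ(b_i − a_i)² = 110·(14)² = 21560.
c = 2t²/21560 = 2·600²/21560 = 33.3952.

33.395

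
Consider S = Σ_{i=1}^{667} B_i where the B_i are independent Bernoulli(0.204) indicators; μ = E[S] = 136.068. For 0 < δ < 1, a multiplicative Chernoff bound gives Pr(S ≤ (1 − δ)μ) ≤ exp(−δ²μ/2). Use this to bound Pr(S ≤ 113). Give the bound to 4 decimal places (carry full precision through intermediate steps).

0.1415

Write 113 = (1 − δ)μ, so δ = 1 − 113/136.068 = 0.1695329…
Then the exponent is δ²μ/2 = (μ − 113)²/(2μ) = 1.955392.
Bound = exp(−1.955392) = 0.14151.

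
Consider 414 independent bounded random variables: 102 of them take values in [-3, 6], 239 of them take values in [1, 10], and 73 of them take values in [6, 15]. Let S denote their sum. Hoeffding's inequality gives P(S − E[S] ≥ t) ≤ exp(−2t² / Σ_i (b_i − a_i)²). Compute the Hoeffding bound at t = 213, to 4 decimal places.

0.0668

Σ(b_i − a_i)² = 102·9² + 239·9² + 73·9² = 33534.
Exponent = 2·213² / 33534 = 2.70585.
Bound = exp(−2.70585) = 0.06681.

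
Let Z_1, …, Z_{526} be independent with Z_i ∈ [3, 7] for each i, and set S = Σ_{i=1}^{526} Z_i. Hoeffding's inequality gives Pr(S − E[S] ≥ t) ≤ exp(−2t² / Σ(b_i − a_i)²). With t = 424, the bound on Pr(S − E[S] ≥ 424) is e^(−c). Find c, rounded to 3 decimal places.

Σ(b_i − a_i)² = 526·(4)² = 8416.
c = 2t²/8416 = 2·424²/8416 = 42.7224.

42.722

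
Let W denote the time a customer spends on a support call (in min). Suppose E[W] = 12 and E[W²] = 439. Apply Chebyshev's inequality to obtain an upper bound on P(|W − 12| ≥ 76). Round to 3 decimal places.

Var(W) = E[W²] − (E[W])² = 439 − 144 = 295.
Chebyshev's inequality: P(|W − μ| ≥ t) ≤ Var(W)/t² = 295/5776 = 0.0511.

0.051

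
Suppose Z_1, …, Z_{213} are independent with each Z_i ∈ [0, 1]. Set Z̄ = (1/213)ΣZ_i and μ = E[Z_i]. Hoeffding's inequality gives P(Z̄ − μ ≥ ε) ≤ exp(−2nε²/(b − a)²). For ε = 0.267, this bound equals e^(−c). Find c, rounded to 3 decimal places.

c = 2nε²/(b − a)² = 2·213·0.267² / 1² = 30.3691.

30.369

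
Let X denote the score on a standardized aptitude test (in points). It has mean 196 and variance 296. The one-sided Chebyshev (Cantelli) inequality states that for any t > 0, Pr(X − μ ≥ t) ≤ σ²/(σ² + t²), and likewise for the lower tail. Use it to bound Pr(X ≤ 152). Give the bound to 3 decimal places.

0.133

Here σ² = 296 and t = 44, so σ² + t² = 2232.
Cantelli's bound: 296/2232 = 0.1326.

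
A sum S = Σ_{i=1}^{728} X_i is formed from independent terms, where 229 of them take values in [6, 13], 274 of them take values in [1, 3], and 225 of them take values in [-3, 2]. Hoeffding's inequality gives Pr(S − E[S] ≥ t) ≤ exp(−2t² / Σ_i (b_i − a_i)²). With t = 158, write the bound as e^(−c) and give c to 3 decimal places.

2.783

Σ(b_i − a_i)² = 229·7² + 274·2² + 225·5² = 17942.
c = 2t² / 17942 = 2·158² / 17942 = 2.7827.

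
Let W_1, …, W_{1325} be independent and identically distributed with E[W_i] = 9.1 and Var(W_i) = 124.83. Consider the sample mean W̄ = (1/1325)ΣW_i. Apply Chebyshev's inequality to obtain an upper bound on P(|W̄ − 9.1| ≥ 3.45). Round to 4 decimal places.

Var(W̄) = Var(W_i)/n = 124.83/1325 = 0.094211.
Chebyshev: P(|W̄ − 9.1| ≥ 3.45) ≤ Var(W̄)/(3.45)² = 124.83/(1325·3.45²) = 0.0079.

0.0079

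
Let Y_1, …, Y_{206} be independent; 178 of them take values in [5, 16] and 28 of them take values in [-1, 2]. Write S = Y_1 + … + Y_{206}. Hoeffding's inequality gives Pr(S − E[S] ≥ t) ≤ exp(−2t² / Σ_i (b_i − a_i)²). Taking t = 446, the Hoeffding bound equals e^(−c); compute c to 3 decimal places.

18.258

Σ(b_i − a_i)² = 178·11² + 28·3² = 21790.
c = 2t² / 21790 = 2·446² / 21790 = 18.2575.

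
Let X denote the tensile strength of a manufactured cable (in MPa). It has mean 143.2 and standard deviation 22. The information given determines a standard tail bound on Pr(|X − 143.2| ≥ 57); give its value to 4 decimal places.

Mean and variance are known, so Chebyshev's inequality applies.
Chebyshev: Pr(|X − μ| ≥ t) ≤ Var(X)/t².
Var(X) = σ² = 22² = 484.
Bound = 484 / 3249 = 0.1490.

0.1490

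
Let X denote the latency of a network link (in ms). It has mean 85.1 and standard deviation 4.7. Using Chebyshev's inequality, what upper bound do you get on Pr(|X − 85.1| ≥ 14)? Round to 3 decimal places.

Chebyshev: Pr(|X − μ| ≥ t) ≤ Var(X)/t².
Var(X) = σ² = 4.7² = 22.09.
Bound = 22.09 / 196 = 0.1127.

0.113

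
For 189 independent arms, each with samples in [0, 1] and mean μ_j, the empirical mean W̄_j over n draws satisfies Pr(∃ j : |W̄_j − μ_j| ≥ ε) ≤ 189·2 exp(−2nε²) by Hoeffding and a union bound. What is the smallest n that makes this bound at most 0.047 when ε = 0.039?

2957

Need 2·189·exp(−2nε²) ≤ 0.047, i.e. exp(−2nε²) ≤ 0.047/378.
So 2nε² ≥ ln(378/0.047) = 8.992502.
Hence n ≥ 8.992502/(2·0.039²) = 2956.115.
The smallest integer n is 2957.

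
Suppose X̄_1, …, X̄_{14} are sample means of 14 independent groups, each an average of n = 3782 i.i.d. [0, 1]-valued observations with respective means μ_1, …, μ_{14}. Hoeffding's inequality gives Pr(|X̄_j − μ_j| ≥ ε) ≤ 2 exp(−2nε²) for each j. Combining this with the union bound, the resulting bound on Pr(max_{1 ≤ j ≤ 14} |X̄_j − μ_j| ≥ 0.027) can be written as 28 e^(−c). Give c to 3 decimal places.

Union bound over the 14 events: Pr(max_{1 ≤ j ≤ 14} |X̄_j − μ_j| ≥ 0.027) ≤ 14·2·exp(−2nε²) = 28 exp(−2·3782·0.027²).
So c = 2·3782·0.027² = 5.5142.

5.514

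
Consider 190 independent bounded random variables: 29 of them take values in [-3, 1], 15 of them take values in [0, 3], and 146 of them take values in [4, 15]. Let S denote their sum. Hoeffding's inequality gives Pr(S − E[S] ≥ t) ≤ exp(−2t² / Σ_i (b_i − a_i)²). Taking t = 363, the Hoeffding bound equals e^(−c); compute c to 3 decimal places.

14.429

Σ(b_i − a_i)² = 29·4² + 15·3² + 146·11² = 18265.
c = 2t² / 18265 = 2·363² / 18265 = 14.4286.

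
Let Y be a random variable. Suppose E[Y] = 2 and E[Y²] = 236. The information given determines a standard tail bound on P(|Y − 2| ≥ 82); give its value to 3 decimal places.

The first two moments determine the variance, so Chebyshev's inequality is the sharpest standard bound available.
Var(Y) = E[Y²] − (E[Y])² = 236 − 4 = 232.
Chebyshev's inequality: P(|Y − μ| ≥ t) ≤ Var(Y)/t² = 232/6724 = 0.0345.

0.035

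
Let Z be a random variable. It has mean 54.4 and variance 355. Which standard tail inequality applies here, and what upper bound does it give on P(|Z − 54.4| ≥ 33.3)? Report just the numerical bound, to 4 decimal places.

Mean and variance are known, so Chebyshev's inequality applies.
Chebyshev: P(|Z − μ| ≥ t) ≤ Var(Z)/t².
Bound = 355 / 1108.89 = 0.3201.

0.3201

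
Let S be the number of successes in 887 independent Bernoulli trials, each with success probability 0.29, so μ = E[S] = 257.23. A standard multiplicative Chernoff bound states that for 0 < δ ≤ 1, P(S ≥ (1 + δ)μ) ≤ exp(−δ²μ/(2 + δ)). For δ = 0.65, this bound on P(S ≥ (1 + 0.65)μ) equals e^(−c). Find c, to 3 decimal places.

c = δ²μ/(2 + δ) = 0.65²·257.23/(2 + 0.65) = 41.0112.

41.011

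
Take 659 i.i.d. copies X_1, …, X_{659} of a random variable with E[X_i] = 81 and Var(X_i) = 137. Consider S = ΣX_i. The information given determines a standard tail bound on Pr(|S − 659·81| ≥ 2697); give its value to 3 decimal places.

0.012

With mean and variance of each term known, Chebyshev's inequality bounds the deviation of the sum (or sample mean).
Var(S) = n·Var(X_i) = 659·137 = 90283.
Chebyshev: Pr(|S − 659·81| ≥ 2697) ≤ Var(S)/2697² = 90283/7273809 = 0.0124.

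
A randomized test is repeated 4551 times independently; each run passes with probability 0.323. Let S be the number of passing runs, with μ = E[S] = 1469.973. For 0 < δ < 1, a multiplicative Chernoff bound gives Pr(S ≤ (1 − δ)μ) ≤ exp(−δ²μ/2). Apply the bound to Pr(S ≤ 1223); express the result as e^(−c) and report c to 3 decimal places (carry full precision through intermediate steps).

Write 1223 = (1 − δ)μ, so δ = 1 − 1223/1469.973 = 0.1680119…
Then the exponent is δ²μ/2 = (μ − 1223)²/(2μ) = 20.747205.

20.747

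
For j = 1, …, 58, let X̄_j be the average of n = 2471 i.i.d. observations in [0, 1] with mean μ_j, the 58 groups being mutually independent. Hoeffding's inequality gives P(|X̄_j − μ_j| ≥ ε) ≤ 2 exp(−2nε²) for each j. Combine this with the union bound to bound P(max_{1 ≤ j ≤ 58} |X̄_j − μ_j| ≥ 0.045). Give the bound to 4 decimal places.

0.0052

Per-experiment Hoeffding bound: 2·exp(−2·2471·0.045²) = 2·exp(−10.00755) = 0.000090117.
Union bound over 58 events: 58·0.000090117 = 0.00523.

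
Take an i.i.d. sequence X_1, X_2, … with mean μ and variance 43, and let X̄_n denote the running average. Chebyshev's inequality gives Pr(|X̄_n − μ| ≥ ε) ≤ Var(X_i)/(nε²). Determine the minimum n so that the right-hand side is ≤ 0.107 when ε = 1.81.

123

Require 43/(n·1.81²) ≤ 0.107, i.e. n ≥ 43/(0.107·1.81²) = 122.667.
The smallest integer n is 123.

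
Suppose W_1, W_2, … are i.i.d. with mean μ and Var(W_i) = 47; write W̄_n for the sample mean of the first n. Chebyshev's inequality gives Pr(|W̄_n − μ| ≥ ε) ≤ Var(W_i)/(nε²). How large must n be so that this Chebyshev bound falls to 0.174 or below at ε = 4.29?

15

Require 47/(n·4.29²) ≤ 0.174, i.e. n ≥ 47/(0.174·4.29²) = 14.677.
The smallest integer n is 15.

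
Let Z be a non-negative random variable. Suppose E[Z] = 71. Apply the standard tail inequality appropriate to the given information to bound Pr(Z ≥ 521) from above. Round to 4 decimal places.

0.1363

Only the mean of a non-negative variable is known, so Markov's inequality is the applicable tail bound.
Markov's inequality: for a non-negative random variable, Pr(Z ≥ a) ≤ E[Z]/a.
Here E[Z] = 71 and a = 521, so the bound is 71/521 = 0.1363.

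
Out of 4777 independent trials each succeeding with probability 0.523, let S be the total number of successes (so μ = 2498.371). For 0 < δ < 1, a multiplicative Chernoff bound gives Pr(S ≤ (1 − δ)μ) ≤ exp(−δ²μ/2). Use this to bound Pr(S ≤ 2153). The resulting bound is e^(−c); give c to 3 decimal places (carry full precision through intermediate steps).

Write 2153 = (1 − δ)μ, so δ = 1 − 2153/2498.371 = 0.1382385…
Then the exponent is δ²μ/2 = (μ − 2153)²/(2μ) = 23.871780.

23.872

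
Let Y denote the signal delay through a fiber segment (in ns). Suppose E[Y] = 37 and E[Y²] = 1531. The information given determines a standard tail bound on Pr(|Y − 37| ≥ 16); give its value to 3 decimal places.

The first two moments determine the variance, so Chebyshev's inequality is the sharpest standard bound available.
Var(Y) = E[Y²] − (E[Y])² = 1531 − 1369 = 162.
Chebyshev's inequality: Pr(|Y − μ| ≥ t) ≤ Var(Y)/t² = 162/256 = 0.6328.

0.633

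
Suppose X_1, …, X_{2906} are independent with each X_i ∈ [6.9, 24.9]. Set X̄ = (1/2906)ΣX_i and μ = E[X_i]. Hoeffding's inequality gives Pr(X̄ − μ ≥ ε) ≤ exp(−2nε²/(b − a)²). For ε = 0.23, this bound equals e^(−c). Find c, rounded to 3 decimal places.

c = 2nε²/(b − a)² = 2·2906·0.23² / 18² = 0.9489.

0.949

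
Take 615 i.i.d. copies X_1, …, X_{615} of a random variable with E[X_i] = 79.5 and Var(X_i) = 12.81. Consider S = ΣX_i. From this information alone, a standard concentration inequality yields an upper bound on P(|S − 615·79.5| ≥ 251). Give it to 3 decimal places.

With mean and variance of each term known, Chebyshev's inequality bounds the deviation of the sum (or sample mean).
Var(S) = n·Var(X_i) = 615·12.81 = 7878.15.
Chebyshev: P(|S − 615·79.5| ≥ 251) ≤ Var(S)/251² = 7878.15/63001 = 0.1250.

0.125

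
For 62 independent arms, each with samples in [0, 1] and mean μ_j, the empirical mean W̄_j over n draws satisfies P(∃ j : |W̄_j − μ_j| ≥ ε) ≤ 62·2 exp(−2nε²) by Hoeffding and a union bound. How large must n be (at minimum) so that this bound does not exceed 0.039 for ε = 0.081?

615

Need 2·62·exp(−2nε²) ≤ 0.039, i.e. exp(−2nε²) ≤ 0.039/124.
So 2nε² ≥ ln(124/0.039) = 8.064475.
Hence n ≥ 8.064475/(2·0.081²) = 614.577.
The smallest integer n is 615.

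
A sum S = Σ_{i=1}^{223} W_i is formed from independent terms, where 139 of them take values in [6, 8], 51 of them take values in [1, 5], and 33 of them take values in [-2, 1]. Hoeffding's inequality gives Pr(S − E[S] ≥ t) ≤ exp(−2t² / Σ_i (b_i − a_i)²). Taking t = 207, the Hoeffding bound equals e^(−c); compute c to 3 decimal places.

Σ(b_i − a_i)² = 139·2² + 51·4² + 33·3² = 1669.
c = 2t² / 1669 = 2·207² / 1669 = 51.3469.

51.347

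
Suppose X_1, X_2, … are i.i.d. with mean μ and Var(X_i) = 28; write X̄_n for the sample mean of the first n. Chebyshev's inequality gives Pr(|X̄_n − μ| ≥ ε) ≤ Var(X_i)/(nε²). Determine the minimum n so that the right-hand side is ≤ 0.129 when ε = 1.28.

133

Require 28/(n·1.28²) ≤ 0.129, i.e. n ≥ 28/(0.129·1.28²) = 132.479.
The smallest integer n is 133.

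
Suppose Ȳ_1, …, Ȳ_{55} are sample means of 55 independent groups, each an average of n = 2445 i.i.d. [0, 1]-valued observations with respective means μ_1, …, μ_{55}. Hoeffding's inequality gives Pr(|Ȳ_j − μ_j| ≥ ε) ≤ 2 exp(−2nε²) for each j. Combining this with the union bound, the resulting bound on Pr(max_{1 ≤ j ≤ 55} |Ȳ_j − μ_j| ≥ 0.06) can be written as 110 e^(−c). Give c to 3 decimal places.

17.604

Union bound over the 55 events: Pr(max_{1 ≤ j ≤ 55} |Ȳ_j − μ_j| ≥ 0.06) ≤ 55·2·exp(−2nε²) = 110 exp(−2·2445·0.06²).
So c = 2·2445·0.06² = 17.6040.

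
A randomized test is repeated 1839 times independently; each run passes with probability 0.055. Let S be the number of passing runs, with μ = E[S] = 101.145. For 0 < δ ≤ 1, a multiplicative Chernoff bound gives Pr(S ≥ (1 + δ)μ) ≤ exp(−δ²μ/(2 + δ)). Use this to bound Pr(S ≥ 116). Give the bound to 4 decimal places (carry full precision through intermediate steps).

Write 116 = (1 + δ)μ, so δ = 116/101.145 − 1 = 0.1468684…
Then the exponent is δ²μ/(2 + δ) = (116 − μ)² / (μ·(2 + δ)) = 1.016238.
Bound = exp(−1.016238) = 0.36195.

0.3620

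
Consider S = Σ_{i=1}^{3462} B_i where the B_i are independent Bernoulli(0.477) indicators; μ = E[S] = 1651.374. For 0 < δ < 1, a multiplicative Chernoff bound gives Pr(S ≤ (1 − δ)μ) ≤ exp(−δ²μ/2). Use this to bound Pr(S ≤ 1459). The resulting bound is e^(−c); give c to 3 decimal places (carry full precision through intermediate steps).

11.205

Write 1459 = (1 − δ)μ, so δ = 1 − 1459/1651.374 = 0.1164933…
Then the exponent is δ²μ/2 = (μ − 1459)²/(2μ) = 11.205141.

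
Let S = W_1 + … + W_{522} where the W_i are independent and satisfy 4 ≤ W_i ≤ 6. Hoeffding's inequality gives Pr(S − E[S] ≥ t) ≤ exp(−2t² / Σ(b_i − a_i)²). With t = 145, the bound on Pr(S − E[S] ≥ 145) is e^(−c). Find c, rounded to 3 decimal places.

20.139

Σ(b_i − a_i)² = 522·(2)² = 2088.
c = 2t²/2088 = 2·145²/2088 = 20.1389.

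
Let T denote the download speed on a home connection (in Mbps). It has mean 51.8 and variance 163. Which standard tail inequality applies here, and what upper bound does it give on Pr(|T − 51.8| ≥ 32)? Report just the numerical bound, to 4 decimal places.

Mean and variance are known, so Chebyshev's inequality applies.
Chebyshev: Pr(|T − μ| ≥ t) ≤ Var(T)/t².
Bound = 163 / 1024 = 0.1592.

0.1592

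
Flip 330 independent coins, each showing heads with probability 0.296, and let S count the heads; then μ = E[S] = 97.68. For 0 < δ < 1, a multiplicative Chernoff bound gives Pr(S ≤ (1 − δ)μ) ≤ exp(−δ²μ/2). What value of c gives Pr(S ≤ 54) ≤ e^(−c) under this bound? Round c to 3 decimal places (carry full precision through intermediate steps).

Write 54 = (1 − δ)μ, so δ = 1 − 54/97.68 = 0.4471744…
Then the exponent is δ²μ/2 = (μ − 54)²/(2μ) = 9.766290.

9.766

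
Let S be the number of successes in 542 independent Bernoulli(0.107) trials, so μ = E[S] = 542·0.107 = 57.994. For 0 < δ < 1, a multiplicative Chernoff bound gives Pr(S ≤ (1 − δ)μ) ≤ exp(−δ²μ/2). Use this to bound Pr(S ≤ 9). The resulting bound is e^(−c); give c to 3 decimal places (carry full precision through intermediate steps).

Write 9 = (1 − δ)μ, so δ = 1 − 9/57.994 = 0.8448115…
Then the exponent is δ²μ/2 = (μ − 9)²/(2μ) = 20.695348.

20.695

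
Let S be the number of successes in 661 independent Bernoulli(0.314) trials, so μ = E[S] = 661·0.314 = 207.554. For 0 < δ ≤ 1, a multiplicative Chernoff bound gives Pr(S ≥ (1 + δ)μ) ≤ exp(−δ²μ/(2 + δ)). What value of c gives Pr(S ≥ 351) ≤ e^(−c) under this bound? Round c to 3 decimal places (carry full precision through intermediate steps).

Write 351 = (1 + δ)μ, so δ = 351/207.554 − 1 = 0.6911262…
Then the exponent is δ²μ/(2 + δ) = (351 − μ)² / (μ·(2 + δ)) = 36.839330.

36.839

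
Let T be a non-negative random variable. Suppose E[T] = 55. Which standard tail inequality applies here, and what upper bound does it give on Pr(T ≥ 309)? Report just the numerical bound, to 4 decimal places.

Only the mean of a non-negative variable is known, so Markov's inequality is the applicable tail bound.
Markov's inequality: for a non-negative random variable, Pr(T ≥ a) ≤ E[T]/a.
Here E[T] = 55 and a = 309, so the bound is 55/309 = 0.1780.

0.1780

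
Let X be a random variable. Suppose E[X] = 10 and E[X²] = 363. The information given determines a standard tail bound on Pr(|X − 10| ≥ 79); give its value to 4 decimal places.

0.0421

The first two moments determine the variance, so Chebyshev's inequality is the sharpest standard bound available.
Var(X) = E[X²] − (E[X])² = 363 − 100 = 263.
Chebyshev's inequality: Pr(|X − μ| ≥ t) ≤ Var(X)/t² = 263/6241 = 0.0421.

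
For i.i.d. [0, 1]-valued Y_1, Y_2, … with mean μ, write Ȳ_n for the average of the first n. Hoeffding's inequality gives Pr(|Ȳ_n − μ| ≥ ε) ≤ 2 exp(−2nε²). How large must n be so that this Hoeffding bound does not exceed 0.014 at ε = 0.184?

74

Require 2·exp(−2nε²) ≤ 0.014, i.e. 2nε² ≥ ln(2/0.014) = 4.961845.
So n ≥ 4.961845 / (2·0.184²) = 73.279.
The smallest integer n is 74.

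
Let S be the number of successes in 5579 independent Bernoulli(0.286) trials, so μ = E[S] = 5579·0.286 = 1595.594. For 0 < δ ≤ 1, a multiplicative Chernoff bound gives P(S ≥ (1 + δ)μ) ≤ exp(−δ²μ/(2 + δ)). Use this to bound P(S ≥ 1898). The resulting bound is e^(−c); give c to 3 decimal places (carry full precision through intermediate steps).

26.176

Write 1898 = (1 + δ)μ, so δ = 1898/1595.594 − 1 = 0.1895257…
Then the exponent is δ²μ/(2 + δ) = (1898 − μ)² / (μ·(2 + δ)) = 26.176307.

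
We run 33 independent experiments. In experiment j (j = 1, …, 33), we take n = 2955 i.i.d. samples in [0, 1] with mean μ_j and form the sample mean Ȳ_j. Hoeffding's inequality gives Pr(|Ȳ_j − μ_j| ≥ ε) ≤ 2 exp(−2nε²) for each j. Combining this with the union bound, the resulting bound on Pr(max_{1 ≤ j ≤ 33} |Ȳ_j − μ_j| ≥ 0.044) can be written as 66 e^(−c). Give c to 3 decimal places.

11.442

Union bound over the 33 events: Pr(max_{1 ≤ j ≤ 33} |Ȳ_j − μ_j| ≥ 0.044) ≤ 33·2·exp(−2nε²) = 66 exp(−2·2955·0.044²).
So c = 2·2955·0.044² = 11.4418.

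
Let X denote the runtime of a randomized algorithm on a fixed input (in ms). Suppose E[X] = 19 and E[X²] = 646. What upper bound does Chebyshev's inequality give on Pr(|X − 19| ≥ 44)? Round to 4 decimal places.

Var(X) = E[X²] − (E[X])² = 646 − 361 = 285.
Chebyshev's inequality: Pr(|X − μ| ≥ t) ≤ Var(X)/t² = 285/1936 = 0.1472.

0.1472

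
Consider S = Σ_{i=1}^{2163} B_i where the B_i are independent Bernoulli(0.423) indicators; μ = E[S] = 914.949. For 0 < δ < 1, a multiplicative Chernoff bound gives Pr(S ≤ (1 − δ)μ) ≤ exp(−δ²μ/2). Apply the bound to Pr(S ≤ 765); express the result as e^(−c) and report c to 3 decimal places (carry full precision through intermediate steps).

12.287

Write 765 = (1 − δ)μ, so δ = 1 − 765/914.949 = 0.1638878…
Then the exponent is δ²μ/2 = (μ − 765)²/(2μ) = 12.287408.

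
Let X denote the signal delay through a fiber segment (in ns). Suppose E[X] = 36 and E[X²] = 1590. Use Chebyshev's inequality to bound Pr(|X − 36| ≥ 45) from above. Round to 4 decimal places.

Var(X) = E[X²] − (E[X])² = 1590 − 1296 = 294.
Chebyshev's inequality: Pr(|X − μ| ≥ t) ≤ Var(X)/t² = 294/2025 = 0.1452.

0.1452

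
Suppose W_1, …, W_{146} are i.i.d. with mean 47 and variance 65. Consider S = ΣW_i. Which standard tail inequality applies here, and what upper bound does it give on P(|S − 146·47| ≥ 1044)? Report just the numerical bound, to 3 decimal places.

0.009

With mean and variance of each term known, Chebyshev's inequality bounds the deviation of the sum (or sample mean).
Var(S) = n·Var(W_i) = 146·65 = 9490.
Chebyshev: P(|S − 146·47| ≥ 1044) ≤ Var(S)/1044² = 9490/1089936 = 0.0087.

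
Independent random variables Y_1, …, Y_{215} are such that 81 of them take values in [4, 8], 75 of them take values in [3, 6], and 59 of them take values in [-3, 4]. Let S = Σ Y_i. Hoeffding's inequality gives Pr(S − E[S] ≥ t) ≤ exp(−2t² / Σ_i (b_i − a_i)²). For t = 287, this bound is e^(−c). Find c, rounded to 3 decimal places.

33.883

Σ(b_i − a_i)² = 81·4² + 75·3² + 59·7² = 4862.
c = 2t² / 4862 = 2·287² / 4862 = 33.8828.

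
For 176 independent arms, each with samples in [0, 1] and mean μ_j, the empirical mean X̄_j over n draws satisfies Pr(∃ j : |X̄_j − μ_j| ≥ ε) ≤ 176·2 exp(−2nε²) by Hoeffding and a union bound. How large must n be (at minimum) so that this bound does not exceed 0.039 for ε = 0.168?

162

Need 2·176·exp(−2nε²) ≤ 0.039, i.e. exp(−2nε²) ≤ 0.039/352.
So 2nε² ≥ ln(352/0.039) = 9.107825.
Hence n ≥ 9.107825/(2·0.168²) = 161.349.
The smallest integer n is 162.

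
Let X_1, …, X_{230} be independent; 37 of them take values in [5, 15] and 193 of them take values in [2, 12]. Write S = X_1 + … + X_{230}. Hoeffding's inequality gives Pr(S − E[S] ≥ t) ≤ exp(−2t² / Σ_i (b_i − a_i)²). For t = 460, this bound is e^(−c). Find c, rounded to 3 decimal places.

18.400

Σ(b_i − a_i)² = 37·10² + 193·10² = 23000.
c = 2t² / 23000 = 2·460² / 23000 = 18.4000.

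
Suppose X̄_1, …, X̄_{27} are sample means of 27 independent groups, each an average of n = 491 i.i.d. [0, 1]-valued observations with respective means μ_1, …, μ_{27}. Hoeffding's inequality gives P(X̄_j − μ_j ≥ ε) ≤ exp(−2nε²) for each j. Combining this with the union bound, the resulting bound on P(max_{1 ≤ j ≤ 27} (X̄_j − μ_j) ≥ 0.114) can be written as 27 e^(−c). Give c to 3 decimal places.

12.762

Union bound over the 27 events: P(max_{1 ≤ j ≤ 27} (X̄_j − μ_j) ≥ 0.114) ≤ 27·exp(−2nε²) = 27 exp(−2·491·0.114²).
So c = 2·491·0.114² = 12.7621.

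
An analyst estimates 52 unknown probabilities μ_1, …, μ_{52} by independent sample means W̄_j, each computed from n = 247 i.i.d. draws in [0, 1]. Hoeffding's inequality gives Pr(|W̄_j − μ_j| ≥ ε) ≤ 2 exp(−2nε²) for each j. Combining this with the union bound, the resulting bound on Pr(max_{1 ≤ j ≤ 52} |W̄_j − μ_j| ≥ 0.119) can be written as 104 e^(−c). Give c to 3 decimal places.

6.996

Union bound over the 52 events: Pr(max_{1 ≤ j ≤ 52} |W̄_j − μ_j| ≥ 0.119) ≤ 52·2·exp(−2nε²) = 104 exp(−2·247·0.119²).
So c = 2·247·0.119² = 6.9955.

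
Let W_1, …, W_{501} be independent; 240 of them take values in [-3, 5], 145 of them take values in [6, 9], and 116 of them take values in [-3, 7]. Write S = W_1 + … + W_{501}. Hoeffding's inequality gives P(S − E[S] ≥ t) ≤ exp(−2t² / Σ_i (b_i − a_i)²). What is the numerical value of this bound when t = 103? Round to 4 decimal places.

0.4720

Σ(b_i − a_i)² = 240·8² + 145·3² + 116·10² = 28265.
Exponent = 2·103² / 28265 = 0.75068.
Bound = exp(−0.75068) = 0.47204.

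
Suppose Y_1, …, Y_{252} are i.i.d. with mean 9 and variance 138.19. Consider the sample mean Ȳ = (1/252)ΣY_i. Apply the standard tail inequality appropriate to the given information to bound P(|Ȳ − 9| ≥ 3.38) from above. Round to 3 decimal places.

0.048

With mean and variance of each term known, Chebyshev's inequality bounds the deviation of the sum (or sample mean).
Var(Ȳ) = Var(Y_i)/n = 138.19/252 = 0.54837.
Chebyshev: P(|Ȳ − 9| ≥ 3.38) ≤ Var(Ȳ)/(3.38)² = 138.19/(252·3.38²) = 0.0480.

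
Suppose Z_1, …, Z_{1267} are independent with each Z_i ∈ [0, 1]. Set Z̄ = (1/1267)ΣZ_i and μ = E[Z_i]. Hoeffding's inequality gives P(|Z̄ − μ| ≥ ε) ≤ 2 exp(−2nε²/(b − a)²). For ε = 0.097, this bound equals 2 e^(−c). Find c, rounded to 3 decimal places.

c = 2nε²/(b − a)² = 2·1267·0.097² / 1² = 23.8424.

23.842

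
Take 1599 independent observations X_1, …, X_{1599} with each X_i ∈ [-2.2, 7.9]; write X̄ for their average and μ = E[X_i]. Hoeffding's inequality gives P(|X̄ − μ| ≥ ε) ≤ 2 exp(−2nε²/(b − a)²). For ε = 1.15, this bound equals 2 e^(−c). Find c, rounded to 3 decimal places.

41.460

c = 2nε²/(b − a)² = 2·1599·1.15² / 10.1² = 41.4602.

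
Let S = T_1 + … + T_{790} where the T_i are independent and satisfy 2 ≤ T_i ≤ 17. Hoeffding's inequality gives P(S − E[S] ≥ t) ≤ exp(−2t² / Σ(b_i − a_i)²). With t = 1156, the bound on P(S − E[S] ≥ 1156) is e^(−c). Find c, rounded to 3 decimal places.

15.036

Σ(b_i − a_i)² = 790·(15)² = 177750.
c = 2t²/177750 = 2·1156²/177750 = 15.0361.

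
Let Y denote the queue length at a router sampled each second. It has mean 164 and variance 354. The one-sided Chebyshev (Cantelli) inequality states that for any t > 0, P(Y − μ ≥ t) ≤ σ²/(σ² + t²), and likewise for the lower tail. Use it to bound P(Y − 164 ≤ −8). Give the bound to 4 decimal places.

Here σ² = 354 and t = 8, so σ² + t² = 418.
Cantelli's bound: 354/418 = 0.8469.

0.8469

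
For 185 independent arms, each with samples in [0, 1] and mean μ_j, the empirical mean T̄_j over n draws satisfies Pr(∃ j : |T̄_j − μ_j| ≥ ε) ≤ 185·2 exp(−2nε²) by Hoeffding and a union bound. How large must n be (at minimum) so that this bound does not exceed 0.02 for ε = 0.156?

202

Need 2·185·exp(−2nε²) ≤ 0.02, i.e. exp(−2nε²) ≤ 0.02/370.
So 2nε² ≥ ln(370/0.02) = 9.825526.
Hence n ≥ 9.825526/(2·0.156²) = 201.872.
The smallest integer n is 202.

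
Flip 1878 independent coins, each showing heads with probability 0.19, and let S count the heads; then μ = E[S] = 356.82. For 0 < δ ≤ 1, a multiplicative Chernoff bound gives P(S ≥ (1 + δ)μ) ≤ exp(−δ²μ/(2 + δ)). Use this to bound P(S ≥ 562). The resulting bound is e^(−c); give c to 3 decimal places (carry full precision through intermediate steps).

45.818

Write 562 = (1 + δ)μ, so δ = 562/356.82 − 1 = 0.5750238…
Then the exponent is δ²μ/(2 + δ) = (562 − μ)² / (μ·(2 + δ)) = 45.818367.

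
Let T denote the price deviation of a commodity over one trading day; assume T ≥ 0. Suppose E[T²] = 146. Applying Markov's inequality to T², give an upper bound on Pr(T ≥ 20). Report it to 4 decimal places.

Since T ≥ 0, the event {T ≥ 20} is the same as {T² ≥ 400}.
Markov's inequality applied to T² gives Pr(T² ≥ 400) ≤ E[T²]/400 = 146/400 = 0.3650.

0.3650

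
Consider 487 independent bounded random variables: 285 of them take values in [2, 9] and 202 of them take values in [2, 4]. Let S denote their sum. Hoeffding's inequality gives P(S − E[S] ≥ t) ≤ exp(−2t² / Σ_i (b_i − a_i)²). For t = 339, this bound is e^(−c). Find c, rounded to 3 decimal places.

Σ(b_i − a_i)² = 285·7² + 202·2² = 14773.
c = 2t² / 14773 = 2·339² / 14773 = 15.5582.

15.558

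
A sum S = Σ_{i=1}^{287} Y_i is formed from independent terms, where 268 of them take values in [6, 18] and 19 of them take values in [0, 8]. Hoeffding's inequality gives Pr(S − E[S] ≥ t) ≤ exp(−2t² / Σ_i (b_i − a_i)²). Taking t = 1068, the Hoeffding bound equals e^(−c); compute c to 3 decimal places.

Σ(b_i − a_i)² = 268·12² + 19·8² = 39808.
c = 2t² / 39808 = 2·1068² / 39808 = 57.3063.

57.306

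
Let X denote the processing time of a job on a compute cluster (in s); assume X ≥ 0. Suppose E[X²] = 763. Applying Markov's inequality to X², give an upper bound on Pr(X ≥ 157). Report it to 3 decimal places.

0.031

Since X ≥ 0, the event {X ≥ 157} is the same as {X² ≥ 24649}.
Markov's inequality applied to X² gives Pr(X² ≥ 24649) ≤ E[X²]/24649 = 763/24649 = 0.0310.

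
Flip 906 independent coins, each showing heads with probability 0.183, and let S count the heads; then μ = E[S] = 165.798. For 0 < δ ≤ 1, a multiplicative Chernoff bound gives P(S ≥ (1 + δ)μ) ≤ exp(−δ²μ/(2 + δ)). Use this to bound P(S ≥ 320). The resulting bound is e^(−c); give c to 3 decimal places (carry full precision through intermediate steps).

Write 320 = (1 + δ)μ, so δ = 320/165.798 − 1 = 0.9300595…
Then the exponent is δ²μ/(2 + δ) = (320 − μ)² / (μ·(2 + δ)) = 48.946798.

48.947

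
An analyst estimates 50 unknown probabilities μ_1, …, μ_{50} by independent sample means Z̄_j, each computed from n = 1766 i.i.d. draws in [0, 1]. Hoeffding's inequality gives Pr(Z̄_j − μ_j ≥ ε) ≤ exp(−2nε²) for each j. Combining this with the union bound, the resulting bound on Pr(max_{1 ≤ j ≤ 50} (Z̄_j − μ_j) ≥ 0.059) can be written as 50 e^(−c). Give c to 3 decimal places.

Union bound over the 50 events: Pr(max_{1 ≤ j ≤ 50} (Z̄_j − μ_j) ≥ 0.059) ≤ 50·exp(−2nε²) = 50 exp(−2·1766·0.059²).
So c = 2·1766·0.059² = 12.2949.

12.295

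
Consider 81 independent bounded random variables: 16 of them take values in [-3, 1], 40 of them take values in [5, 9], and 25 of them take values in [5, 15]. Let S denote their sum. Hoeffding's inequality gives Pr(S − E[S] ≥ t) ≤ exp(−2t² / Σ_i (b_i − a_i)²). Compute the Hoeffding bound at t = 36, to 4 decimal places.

Σ(b_i − a_i)² = 16·4² + 40·4² + 25·10² = 3396.
Exponent = 2·36² / 3396 = 0.76325.
Bound = exp(−0.76325) = 0.46615.

0.4661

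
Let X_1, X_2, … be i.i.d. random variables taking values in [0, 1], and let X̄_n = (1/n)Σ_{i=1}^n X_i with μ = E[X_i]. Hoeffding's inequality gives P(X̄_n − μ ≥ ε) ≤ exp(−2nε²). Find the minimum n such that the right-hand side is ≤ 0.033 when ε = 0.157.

Require exp(−2nε²) ≤ 0.033, i.e. 2nε² ≥ ln(1/0.033) = 3.411248.
So n ≥ 3.411248 / (2·0.157²) = 69.196.
The smallest integer n is 70.

70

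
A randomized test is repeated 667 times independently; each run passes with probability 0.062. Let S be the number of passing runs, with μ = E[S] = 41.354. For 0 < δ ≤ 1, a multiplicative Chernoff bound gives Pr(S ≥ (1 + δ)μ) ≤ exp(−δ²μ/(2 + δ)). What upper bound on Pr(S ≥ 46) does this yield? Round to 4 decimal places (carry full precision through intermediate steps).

0.7811

Write 46 = (1 + δ)μ, so δ = 46/41.354 − 1 = 0.1123471…
Then the exponent is δ²μ/(2 + δ) = (46 − μ)² / (μ·(2 + δ)) = 0.247102.
Bound = exp(−0.247102) = 0.78106.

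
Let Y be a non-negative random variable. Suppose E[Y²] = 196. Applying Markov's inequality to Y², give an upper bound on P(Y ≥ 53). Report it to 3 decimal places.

0.070

Since Y ≥ 0, the event {Y ≥ 53} is the same as {Y² ≥ 2809}.
Markov's inequality applied to Y² gives P(Y² ≥ 2809) ≤ E[Y²]/2809 = 196/2809 = 0.0698.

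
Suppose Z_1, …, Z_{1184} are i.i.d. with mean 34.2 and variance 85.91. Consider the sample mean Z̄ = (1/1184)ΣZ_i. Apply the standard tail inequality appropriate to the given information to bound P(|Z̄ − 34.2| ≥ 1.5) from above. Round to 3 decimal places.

With mean and variance of each term known, Chebyshev's inequality bounds the deviation of the sum (or sample mean).
Var(Z̄) = Var(Z_i)/n = 85.91/1184 = 0.072559.
Chebyshev: P(|Z̄ − 34.2| ≥ 1.5) ≤ Var(Z̄)/(1.5)² = 85.91/(1184·1.5²) = 0.0322.

0.032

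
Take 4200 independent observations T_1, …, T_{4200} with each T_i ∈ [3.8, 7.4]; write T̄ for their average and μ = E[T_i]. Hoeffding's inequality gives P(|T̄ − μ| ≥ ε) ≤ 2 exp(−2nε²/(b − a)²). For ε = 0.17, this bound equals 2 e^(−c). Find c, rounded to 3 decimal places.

18.731

c = 2nε²/(b − a)² = 2·4200·0.17² / 3.6² = 18.7315.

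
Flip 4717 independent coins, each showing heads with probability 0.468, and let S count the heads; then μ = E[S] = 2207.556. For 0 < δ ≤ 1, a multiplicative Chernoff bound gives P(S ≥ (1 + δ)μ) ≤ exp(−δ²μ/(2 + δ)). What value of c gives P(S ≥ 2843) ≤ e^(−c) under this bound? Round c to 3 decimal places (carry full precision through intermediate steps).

79.949

Write 2843 = (1 + δ)μ, so δ = 2843/2207.556 − 1 = 0.2878495…
Then the exponent is δ²μ/(2 + δ) = (2843 − μ)² / (μ·(2 + δ)) = 79.949431.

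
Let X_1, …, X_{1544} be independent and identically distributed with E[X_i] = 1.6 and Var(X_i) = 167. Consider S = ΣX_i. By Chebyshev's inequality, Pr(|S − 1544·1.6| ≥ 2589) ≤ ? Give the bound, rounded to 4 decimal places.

Var(S) = n·Var(X_i) = 1544·167 = 257848.
Chebyshev: Pr(|S − 1544·1.6| ≥ 2589) ≤ Var(S)/2589² = 257848/6702921 = 0.0385.

0.0385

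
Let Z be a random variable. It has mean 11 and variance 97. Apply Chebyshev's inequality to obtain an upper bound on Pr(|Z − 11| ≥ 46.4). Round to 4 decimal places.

0.0451

Chebyshev: Pr(|Z − μ| ≥ t) ≤ Var(Z)/t².
Bound = 97 / 2152.96 = 0.0451.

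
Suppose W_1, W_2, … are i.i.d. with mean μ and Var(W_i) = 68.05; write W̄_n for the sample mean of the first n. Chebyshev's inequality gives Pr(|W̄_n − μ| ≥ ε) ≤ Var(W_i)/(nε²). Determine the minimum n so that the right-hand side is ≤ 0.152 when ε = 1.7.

155

Require 68.05/(n·1.7²) ≤ 0.152, i.e. n ≥ 68.05/(0.152·1.7²) = 154.913.
The smallest integer n is 155.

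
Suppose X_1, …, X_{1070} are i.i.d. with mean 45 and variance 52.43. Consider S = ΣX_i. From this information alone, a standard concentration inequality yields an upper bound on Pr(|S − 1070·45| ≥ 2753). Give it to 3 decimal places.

With mean and variance of each term known, Chebyshev's inequality bounds the deviation of the sum (or sample mean).
Var(S) = n·Var(X_i) = 1070·52.43 = 56100.1.
Chebyshev: Pr(|S − 1070·45| ≥ 2753) ≤ Var(S)/2753² = 56100.1/7579009 = 0.0074.

0.007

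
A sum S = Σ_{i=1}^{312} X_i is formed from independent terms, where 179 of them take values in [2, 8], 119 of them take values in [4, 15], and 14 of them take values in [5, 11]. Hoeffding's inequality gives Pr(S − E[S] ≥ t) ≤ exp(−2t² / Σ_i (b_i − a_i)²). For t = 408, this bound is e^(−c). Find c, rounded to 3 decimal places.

Σ(b_i − a_i)² = 179·6² + 119·11² + 14·6² = 21347.
c = 2t² / 21347 = 2·408² / 21347 = 15.5960.

15.596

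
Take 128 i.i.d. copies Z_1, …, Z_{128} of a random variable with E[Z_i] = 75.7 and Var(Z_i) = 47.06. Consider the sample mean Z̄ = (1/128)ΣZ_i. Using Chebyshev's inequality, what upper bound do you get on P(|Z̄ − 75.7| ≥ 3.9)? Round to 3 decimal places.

0.024

Var(Z̄) = Var(Z_i)/n = 47.06/128 = 0.36766.
Chebyshev: P(|Z̄ − 75.7| ≥ 3.9) ≤ Var(Z̄)/(3.9)² = 47.06/(128·3.9²) = 0.0242.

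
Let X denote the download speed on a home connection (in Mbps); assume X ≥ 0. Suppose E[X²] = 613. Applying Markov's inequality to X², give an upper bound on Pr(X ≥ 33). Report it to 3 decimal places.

0.563

Since X ≥ 0, the event {X ≥ 33} is the same as {X² ≥ 1089}.
Markov's inequality applied to X² gives Pr(X² ≥ 1089) ≤ E[X²]/1089 = 613/1089 = 0.5629.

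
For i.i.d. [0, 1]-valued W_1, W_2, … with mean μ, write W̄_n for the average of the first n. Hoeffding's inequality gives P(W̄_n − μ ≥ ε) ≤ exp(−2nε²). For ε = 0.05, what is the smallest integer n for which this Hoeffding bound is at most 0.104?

Require exp(−2nε²) ≤ 0.104, i.e. 2nε² ≥ ln(1/0.104) = 2.263364.
So n ≥ 2.263364 / (2·0.05²) = 452.673.
The smallest integer n is 453.

453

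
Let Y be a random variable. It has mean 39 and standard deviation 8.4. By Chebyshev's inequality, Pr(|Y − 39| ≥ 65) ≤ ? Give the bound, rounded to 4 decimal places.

Chebyshev: Pr(|Y − μ| ≥ t) ≤ Var(Y)/t².
Var(Y) = σ² = 8.4² = 70.56.
Bound = 70.56 / 4225 = 0.0167.

0.0167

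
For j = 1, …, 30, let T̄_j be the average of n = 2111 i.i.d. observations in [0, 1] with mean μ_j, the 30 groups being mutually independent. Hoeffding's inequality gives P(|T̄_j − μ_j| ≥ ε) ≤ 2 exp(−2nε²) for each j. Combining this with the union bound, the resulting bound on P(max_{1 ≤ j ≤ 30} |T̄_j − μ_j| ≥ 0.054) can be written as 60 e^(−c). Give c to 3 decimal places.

12.311

Union bound over the 30 events: P(max_{1 ≤ j ≤ 30} |T̄_j − μ_j| ≥ 0.054) ≤ 30·2·exp(−2nε²) = 60 exp(−2·2111·0.054²).
So c = 2·2111·0.054² = 12.3114.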